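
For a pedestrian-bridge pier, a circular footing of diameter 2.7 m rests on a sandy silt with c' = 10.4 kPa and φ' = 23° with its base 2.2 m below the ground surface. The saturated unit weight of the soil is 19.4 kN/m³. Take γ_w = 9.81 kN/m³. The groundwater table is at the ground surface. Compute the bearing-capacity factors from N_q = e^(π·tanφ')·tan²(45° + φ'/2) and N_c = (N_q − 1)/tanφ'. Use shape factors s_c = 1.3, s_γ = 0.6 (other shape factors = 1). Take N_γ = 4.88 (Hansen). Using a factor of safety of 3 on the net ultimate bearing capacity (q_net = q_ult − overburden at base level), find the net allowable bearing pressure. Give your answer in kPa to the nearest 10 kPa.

N_q = e^(π·tan23°)·tan²(56.5°) = 8.66; N_c = (N_q − 1)/tanφ' = 18.05.
γ' = 19.4 − 9.81 = 9.59 kN/m³ (submerged throughout). q = 9.59 × 2.2 = 21.098 kPa; the same γ' applies in the ½γBN_γ term.
c·N_c·s_c = 10.4 × 18.049 × 1.3 = 244.02 kPa
q·N_q = 21.098 × 8.6612 = 182.73 kPa
0.5·γ·B·N_γ·s_γ = 0.5 × 9.59 × 2.7 × 4.88 × 0.6 = 37.907 kPa
q_ult = 244.02 + 182.73 + 37.907 = 464.66 kPa.
q_net = 464.66 − 21.098 = 443.56 kPa.
q_all(net) = 443.56 / 3 = 147.85 kPa.

q_all(net) ≈ 150 kPa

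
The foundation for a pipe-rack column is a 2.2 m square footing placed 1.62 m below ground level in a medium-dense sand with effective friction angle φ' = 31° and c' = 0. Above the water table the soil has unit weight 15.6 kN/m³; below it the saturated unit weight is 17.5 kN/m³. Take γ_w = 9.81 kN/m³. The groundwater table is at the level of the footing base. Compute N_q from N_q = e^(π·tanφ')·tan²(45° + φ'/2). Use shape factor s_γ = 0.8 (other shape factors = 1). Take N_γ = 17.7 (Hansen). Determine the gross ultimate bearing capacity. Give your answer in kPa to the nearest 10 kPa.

tan31° = 0.6009, so N_q = e^(π×0.6009)·tan²(60.5°) = 6.604 × 3.124 = 20.63.
Overburden at base level: q = 15.6 × 1.62 = 25.272 kPa.
Below the base the soil is submerged, so the ½γBN_γ term uses γ' = 17.5 − 9.81 = 7.69 kN/m³.
Surcharge term q·N_q = 25.272 × 20.631 = 521.38 kPa; self-weight term 0.5·γ·B·N_γ·s_γ = 0.5 × 7.69 × 2.2 × 17.7 × 0.8 = 119.78 kPa.
q_ult = 521.38 + 119.78 = 641.16 kPa.

q_ult ≈ 640 kPa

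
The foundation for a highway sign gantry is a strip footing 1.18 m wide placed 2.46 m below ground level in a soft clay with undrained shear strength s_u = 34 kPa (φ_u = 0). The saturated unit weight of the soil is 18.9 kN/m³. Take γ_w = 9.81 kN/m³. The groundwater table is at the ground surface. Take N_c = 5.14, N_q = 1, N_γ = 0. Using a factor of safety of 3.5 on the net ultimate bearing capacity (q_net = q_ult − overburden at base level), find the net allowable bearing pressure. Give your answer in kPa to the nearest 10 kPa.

Water table at ground surface, so effective unit weight γ' = 18.9 − 9.81 = 9.09 kN/m³ is used throughout; overburden q = 9.09 × 2.46 = 22.361 kPa.
Cohesion term c·N_c = 34 × 5.14 = 174.76 kPa; surcharge term q·N_q = 22.361 × 1 = 22.361 kPa.
q_ult = 174.76 + 22.361 = 197.12 kPa.
q_net = 197.12 − 22.361 = 174.76 kPa.
q_all(net) = 174.76 / 3.5 = 49.931 kPa.

q_all(net) ≈ 50 kPa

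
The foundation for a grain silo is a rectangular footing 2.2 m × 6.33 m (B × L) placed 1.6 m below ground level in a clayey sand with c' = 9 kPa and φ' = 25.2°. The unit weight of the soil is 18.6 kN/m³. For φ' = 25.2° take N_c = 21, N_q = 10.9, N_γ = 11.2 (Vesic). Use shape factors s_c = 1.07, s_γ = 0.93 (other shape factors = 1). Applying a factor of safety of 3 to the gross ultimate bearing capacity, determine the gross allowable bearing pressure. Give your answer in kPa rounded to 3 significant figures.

q_all ≈ 247 kPa

Effective surcharge at the founding depth q = γ·D_f = 18.6 × 1.6 = 29.76 kPa.
q_ult = c·N_c·s_c + q·N_q + 0.5·γ·B·N_γ·s_γ
     = 9 × 21 × 1.07 + 29.76 × 10.9 + 0.5 × 18.6 × 2.2 × 11.2 × 0.93
     = 202.23 + 324.38 + 213.11 = 739.73 kPa.
q_all = q_ult / FS = 739.73 / 3 = 246.58 kPa.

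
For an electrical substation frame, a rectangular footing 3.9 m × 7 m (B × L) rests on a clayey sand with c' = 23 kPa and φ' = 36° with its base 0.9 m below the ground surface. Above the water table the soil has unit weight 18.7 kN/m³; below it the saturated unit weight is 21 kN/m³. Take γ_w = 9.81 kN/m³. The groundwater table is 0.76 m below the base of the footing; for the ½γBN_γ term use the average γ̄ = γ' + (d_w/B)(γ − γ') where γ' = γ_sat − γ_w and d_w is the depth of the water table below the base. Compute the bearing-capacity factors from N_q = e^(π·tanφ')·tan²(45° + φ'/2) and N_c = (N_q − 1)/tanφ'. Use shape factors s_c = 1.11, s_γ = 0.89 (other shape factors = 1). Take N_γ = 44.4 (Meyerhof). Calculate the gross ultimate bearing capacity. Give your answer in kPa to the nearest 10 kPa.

q_ult ≈ 2900 kPa

tan36° = 0.7265, so N_q = e^(π×0.7265)·tan²(63°) = 9.801 × 3.852 = 37.75.
N_c = (37.75 − 1)/tan36° = 50.59.
Effective surcharge at the founding depth q = γ·D_f = 18.7 × 0.9 = 16.83 kPa.
With d_w = 0.76 m < B, γ̄ = 11.19 + (0.76/3.9) × (18.7 − 11.19) = 12.653 kN/m³.
q_ult = c·N_c·s_c + q·N_q + 0.5·γ·B·N_γ·s_γ
     = 23 × 50.585 × 1.11 + 16.83 × 37.752 + 0.5 × 12.653 × 3.9 × 44.4 × 0.89
     = 1291.4 + 635.37 + 975.03 = 2901.9 kPa.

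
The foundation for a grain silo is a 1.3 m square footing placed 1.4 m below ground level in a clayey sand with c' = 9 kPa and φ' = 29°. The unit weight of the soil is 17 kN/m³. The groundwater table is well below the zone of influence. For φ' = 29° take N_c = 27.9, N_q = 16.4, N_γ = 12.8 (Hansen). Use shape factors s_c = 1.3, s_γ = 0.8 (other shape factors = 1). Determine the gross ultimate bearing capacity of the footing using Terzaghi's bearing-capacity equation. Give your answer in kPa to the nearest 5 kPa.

Overburden at base level: q = 17 × 1.4 = 23.8 kPa.
Cohesion term c·N_c·s_c = 9 × 27.9 × 1.3 = 326.43 kPa; surcharge term q·N_q = 23.8 × 16.4 = 390.32 kPa; self-weight term 0.5·γ·B·N_γ·s_γ = 0.5 × 17 × 1.3 × 12.8 × 0.8 = 113.15 kPa.
q_ult = 326.43 + 390.32 + 113.15 = 829.9 kPa.

q_ult ≈ 830 kPa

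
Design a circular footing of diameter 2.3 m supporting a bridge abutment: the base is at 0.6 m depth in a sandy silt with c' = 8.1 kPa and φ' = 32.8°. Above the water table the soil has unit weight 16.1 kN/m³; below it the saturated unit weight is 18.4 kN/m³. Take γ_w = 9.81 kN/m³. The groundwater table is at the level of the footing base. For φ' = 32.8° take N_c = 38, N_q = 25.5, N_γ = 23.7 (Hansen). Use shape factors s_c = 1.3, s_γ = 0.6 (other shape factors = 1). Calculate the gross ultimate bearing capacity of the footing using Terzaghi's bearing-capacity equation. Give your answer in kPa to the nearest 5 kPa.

Effective surcharge at the founding depth q = γ·D_f = 16.1 × 0.6 = 9.66 kPa.
The water table coincides with the base, so in the self-weight term γ → γ' = 8.59 kN/m³.
q_ult = c·N_c·s_c + q·N_q + 0.5·γ·B·N_γ·s_γ
     = 8.1 × 38 × 1.3 + 9.66 × 25.5 + 0.5 × 8.59 × 2.3 × 23.7 × 0.6
     = 400.14 + 246.33 + 140.47 = 786.94 kPa.

q_ult ≈ 785 kPa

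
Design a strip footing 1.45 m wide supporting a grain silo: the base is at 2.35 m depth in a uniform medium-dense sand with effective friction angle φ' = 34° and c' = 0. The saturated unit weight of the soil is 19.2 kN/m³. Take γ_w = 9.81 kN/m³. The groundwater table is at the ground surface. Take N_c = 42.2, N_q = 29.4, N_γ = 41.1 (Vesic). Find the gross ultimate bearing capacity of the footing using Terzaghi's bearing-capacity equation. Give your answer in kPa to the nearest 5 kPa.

Water table at ground surface, so effective unit weight γ' = 19.2 − 9.81 = 9.39 kN/m³ is used throughout; overburden q = 9.39 × 2.35 = 22.066 kPa; the same γ' applies in the ½γBN_γ term.
Surcharge term q·N_q = 22.066 × 29.4 = 648.76 kPa; self-weight term 0.5·γ·B·N_γ = 0.5 × 9.39 × 1.45 × 41.1 = 279.8 kPa.
q_ult = 648.76 + 279.8 = 928.55 kPa.

q_ult ≈ 930 kPa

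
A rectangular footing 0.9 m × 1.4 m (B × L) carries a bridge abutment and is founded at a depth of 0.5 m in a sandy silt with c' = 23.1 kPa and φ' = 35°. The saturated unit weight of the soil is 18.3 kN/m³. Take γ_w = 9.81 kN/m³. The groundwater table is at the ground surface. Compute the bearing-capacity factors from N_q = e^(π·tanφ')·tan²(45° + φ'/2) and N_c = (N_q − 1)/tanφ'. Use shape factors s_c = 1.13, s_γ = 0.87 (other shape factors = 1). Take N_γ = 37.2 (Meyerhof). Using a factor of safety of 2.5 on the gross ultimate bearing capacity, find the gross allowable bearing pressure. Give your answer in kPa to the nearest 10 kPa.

q_all ≈ 590 kPa

N_q = e^(π·tan35°)·tan²(62.5°) = 33.3; N_c = (N_q − 1)/tanφ' = 46.12.
Water table at ground surface, so effective unit weight γ' = 18.3 − 9.81 = 8.49 kN/m³ is used throughout; overburden q = 8.49 × 0.5 = 4.245 kPa; the same γ' applies in the ½γBN_γ term.
Cohesion term c·N_c·s_c = 23.1 × 46.124 × 1.13 = 1204 kPa; surcharge term q·N_q = 4.245 × 33.296 = 141.34 kPa; self-weight term 0.5·γ·B·N_γ·s_γ = 0.5 × 8.49 × 0.9 × 37.2 × 0.87 = 123.65 kPa.
q_ult = 1204 + 141.34 + 123.65 = 1469 kPa.
q_all = 1469 / 2.5 = 587.58 kPa.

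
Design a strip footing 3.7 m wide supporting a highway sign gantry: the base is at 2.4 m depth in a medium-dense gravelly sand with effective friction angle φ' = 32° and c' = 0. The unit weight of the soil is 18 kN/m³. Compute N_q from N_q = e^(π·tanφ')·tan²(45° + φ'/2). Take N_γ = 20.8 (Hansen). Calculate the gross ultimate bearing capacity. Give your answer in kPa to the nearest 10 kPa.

q_ult ≈ 1690 kPa

tan32° = 0.6249, so N_q = e^(π×0.6249)·tan²(61°) = 7.121 × 3.255 = 23.18.
Overburden at base level: q = 18 × 2.4 = 43.2 kPa.
Surcharge term q·N_q = 43.2 × 23.177 = 1001.2 kPa; self-weight term 0.5·γ·B·N_γ = 0.5 × 18 × 3.7 × 20.8 = 692.64 kPa.
q_ult = 1001.2 + 692.64 = 1693.9 kPa.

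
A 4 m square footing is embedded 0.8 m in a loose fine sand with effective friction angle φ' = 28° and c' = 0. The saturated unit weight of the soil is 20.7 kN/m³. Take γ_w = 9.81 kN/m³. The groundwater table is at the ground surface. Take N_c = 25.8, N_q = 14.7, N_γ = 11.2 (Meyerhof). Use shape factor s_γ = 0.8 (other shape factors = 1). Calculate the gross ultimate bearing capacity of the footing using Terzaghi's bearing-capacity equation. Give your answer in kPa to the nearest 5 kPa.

Water table at ground surface, so effective unit weight γ' = 20.7 − 9.81 = 10.89 kN/m³ is used throughout; overburden q = 10.89 × 0.8 = 8.712 kPa; the same γ' applies in the ½γBN_γ term.
Surcharge term q·N_q = 8.712 × 14.7 = 128.07 kPa; self-weight term 0.5·γ·B·N_γ·s_γ = 0.5 × 10.89 × 4 × 11.2 × 0.8 = 195.15 kPa.
q_ult = 128.07 + 195.15 = 323.22 kPa.

q_ult ≈ 325 kPa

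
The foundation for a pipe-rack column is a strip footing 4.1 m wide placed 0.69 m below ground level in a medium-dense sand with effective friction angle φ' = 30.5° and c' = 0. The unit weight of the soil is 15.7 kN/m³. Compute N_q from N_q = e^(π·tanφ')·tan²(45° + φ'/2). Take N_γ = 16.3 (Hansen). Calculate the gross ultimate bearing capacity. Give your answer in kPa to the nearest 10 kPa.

q_ult ≈ 740 kPa

tan30.5° = 0.589, so N_q = e^(π×0.589)·tan²(60.25°) = 6.363 × 3.061 = 19.48.
Overburden at base level: q = 15.7 × 0.69 = 10.833 kPa.
Surcharge term q·N_q = 10.833 × 19.479 = 211.02 kPa; self-weight term 0.5·γ·B·N_γ = 0.5 × 15.7 × 4.1 × 16.3 = 524.62 kPa.
q_ult = 211.02 + 524.62 = 735.64 kPa.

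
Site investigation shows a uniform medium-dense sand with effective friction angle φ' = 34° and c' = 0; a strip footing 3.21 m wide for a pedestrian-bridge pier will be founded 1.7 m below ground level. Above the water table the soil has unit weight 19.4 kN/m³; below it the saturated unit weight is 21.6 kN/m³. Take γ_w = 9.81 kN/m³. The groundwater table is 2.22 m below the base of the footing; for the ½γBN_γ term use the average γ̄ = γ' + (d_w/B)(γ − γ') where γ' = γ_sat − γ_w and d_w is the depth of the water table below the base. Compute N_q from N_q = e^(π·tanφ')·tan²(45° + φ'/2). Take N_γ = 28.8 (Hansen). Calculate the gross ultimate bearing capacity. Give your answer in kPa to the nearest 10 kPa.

tan34° = 0.6745, so N_q = e^(π×0.6745)·tan²(62°) = 8.323 × 3.537 = 29.44.
Effective surcharge at the founding depth q = γ·D_f = 19.4 × 1.7 = 32.98 kPa.
With d_w = 2.22 m < B, γ̄ = 11.79 + (2.22/3.21) × (19.4 − 11.79) = 17.053 kN/m³.
q_ult = q·N_q + 0.5·γ·B·N_γ
     = 32.98 × 29.44 + 0.5 × 17.053 × 3.21 × 28.8
     = 970.92 + 788.26 = 1759.2 kPa.

q_ult ≈ 1760 kPa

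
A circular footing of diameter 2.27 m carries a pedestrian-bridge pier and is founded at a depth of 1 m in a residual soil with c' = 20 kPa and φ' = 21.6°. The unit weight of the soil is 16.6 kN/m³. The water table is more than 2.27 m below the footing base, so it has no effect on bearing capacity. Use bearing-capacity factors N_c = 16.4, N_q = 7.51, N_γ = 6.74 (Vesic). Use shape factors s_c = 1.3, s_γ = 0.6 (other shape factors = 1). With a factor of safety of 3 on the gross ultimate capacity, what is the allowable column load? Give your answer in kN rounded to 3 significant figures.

P_all ≈ 846 kN

Effective surcharge at the founding depth q = γ·D_f = 16.6 × 1 = 16.6 kPa.
q_ult = c·N_c·s_c + q·N_q + 0.5·γ·B·N_γ·s_γ
     = 20 × 16.4 × 1.3 + 16.6 × 7.51 + 0.5 × 16.6 × 2.27 × 6.74 × 0.6
     = 426.4 + 124.67 + 76.193 = 627.26 kPa.
Gross allowable pressure q_all = 627.26 / 3 = 209.09 kPa.
Footing area = 4.0471 m², so allowable column load = 209.09 × 4.0471 = 846.19 kN.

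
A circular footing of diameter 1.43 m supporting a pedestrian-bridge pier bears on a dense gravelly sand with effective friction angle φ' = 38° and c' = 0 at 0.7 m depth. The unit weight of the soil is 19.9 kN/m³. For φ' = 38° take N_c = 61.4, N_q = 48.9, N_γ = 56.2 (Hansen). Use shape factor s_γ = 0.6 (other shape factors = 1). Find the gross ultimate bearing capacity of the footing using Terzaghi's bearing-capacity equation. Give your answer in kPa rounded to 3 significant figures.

Effective surcharge at the founding depth q = γ·D_f = 19.9 × 0.7 = 13.93 kPa.
q_ult = q·N_q + 0.5·γ·B·N_γ·s_γ
     = 13.93 × 48.9 + 0.5 × 19.9 × 1.43 × 56.2 × 0.6
     = 681.18 + 479.79 = 1161 kPa.

q_ult ≈ 1160 kPa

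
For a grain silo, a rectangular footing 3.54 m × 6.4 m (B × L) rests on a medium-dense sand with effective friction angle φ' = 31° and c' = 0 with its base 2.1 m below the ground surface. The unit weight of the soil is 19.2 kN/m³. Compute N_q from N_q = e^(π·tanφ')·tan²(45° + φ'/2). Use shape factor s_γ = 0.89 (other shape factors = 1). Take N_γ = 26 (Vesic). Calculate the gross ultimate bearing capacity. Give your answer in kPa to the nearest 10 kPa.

q_ult ≈ 1620 kPa

tan31° = 0.6009, so N_q = e^(π×0.6009)·tan²(60.5°) = 6.604 × 3.124 = 20.63.
Overburden at base level: q = 19.2 × 2.1 = 40.32 kPa.
Surcharge term q·N_q = 40.32 × 20.631 = 831.83 kPa; self-weight term 0.5·γ·B·N_γ·s_γ = 0.5 × 19.2 × 3.54 × 26 × 0.89 = 786.39 kPa.
q_ult = 831.83 + 786.39 = 1618.2 kPa.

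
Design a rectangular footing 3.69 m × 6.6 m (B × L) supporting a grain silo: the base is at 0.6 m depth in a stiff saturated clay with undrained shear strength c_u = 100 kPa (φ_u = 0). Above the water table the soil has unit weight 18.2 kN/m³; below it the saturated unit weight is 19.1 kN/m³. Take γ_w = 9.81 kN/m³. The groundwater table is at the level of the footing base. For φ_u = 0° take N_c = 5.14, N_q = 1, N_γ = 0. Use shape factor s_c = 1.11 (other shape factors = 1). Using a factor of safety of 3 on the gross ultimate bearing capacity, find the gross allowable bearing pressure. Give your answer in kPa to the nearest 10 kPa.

Overburden at base level: q = 18.2 × 0.6 = 10.92 kPa.
Cohesion term c·N_c·s_c = 100 × 5.14 × 1.11 = 570.54 kPa; surcharge term q·N_q = 10.92 × 1 = 10.92 kPa.
q_ult = 570.54 + 10.92 = 581.46 kPa.
q_all = 581.46 / 3 = 193.82 kPa.

q_all ≈ 190 kPa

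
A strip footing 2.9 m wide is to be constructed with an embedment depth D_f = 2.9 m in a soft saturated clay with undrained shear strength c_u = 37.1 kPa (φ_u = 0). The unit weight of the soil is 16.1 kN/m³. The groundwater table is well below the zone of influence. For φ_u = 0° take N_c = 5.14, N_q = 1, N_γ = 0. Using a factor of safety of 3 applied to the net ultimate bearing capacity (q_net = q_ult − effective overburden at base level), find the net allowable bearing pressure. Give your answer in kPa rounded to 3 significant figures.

q = γ·D_f = 16.1 × 2.9 = 46.69 kPa.
c·N_c = 37.1 × 5.14 = 190.69 kPa
q·N_q = 46.69 × 1 = 46.69 kPa
q_ult = 190.69 + 46.69 = 237.38 kPa.
Net ultimate: q_net = 237.38 − 46.69 = 190.69 kPa.
q_all(net) = 190.69 / 3 = 63.565 kPa.

q_all(net) ≈ 63.6 kPa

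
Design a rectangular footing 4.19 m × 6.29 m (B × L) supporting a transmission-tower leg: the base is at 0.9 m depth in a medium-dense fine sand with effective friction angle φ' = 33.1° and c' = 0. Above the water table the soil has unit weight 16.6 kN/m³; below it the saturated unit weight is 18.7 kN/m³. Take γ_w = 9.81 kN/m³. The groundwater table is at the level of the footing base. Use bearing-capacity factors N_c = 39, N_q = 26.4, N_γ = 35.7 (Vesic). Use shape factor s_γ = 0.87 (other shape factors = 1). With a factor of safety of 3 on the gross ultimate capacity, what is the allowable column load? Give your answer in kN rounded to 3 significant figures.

P_all ≈ 8550 kN

Effective surcharge at the founding depth q = γ·D_f = 16.6 × 0.9 = 14.94 kPa.
The water table coincides with the base, so in the self-weight term γ → γ' = 8.89 kN/m³.
q_ult = q·N_q + 0.5·γ·B·N_γ·s_γ
     = 14.94 × 26.4 + 0.5 × 8.89 × 4.19 × 35.7 × 0.87
     = 394.42 + 578.46 = 972.88 kPa.
Gross allowable pressure q_all = 972.88 / 3 = 324.29 kPa.
Footing area = 26.3551 m², so allowable column load = 324.29 × 26.3551 = 8546.7 kN.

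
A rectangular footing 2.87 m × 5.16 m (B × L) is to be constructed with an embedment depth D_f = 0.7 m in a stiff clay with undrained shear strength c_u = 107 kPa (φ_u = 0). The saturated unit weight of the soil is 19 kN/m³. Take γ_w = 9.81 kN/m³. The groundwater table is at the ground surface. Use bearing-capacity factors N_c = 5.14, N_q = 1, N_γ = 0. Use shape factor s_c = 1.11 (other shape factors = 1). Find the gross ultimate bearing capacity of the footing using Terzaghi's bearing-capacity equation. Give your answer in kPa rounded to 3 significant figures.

q_ult ≈ 617 kPa

With the water table at the surface the whole profile is submerged: γ' = 19 − 9.81 = 9.19 kN/m³, so q = γ'·D_f = 6.433 kPa.
q_ult = c·N_c·s_c + q·N_q
     = 107 × 5.14 × 1.11 + 6.433 × 1
     = 610.48 + 6.433 = 616.91 kPa.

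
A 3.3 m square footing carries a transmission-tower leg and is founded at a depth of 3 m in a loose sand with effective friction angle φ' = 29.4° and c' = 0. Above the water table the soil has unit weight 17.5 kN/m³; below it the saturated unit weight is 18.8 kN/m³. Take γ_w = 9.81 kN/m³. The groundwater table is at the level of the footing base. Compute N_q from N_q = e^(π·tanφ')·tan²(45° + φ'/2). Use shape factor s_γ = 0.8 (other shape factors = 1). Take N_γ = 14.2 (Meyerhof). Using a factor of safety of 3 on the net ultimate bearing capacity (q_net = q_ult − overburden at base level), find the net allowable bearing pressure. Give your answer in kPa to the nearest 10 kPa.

q_all(net) ≈ 340 kPa

N_q = e^(π·tan29.4°)·tan²(59.7°) = 17.2.
q = γ·D_f = 17.5 × 3 = 52.5 kPa.
For the ½γBN_γ term take γ' = 18.8 − 9.81 = 8.99 kN/m³ (soil below base is submerged).
q·N_q = 52.5 × 17.196 = 902.81 kPa
0.5·γ·B·N_γ·s_γ = 0.5 × 8.99 × 3.3 × 14.2 × 0.8 = 168.51 kPa
q_ult = 902.81 + 168.51 = 1071.3 kPa.
q_net = 1071.3 − 52.5 = 1018.8 kPa.
q_all(net) = 1018.8 / 3 = 339.61 kPa.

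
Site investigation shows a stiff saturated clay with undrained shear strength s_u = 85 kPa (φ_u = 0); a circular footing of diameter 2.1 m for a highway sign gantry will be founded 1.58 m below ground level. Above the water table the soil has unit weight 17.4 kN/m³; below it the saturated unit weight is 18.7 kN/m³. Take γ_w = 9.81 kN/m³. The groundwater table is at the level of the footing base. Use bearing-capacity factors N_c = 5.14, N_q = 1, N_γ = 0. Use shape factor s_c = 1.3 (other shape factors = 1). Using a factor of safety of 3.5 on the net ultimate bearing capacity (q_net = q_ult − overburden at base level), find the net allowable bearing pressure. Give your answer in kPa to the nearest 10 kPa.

Overburden at base level: q = 17.4 × 1.58 = 27.492 kPa.
Cohesion term c·N_c·s_c = 85 × 5.14 × 1.3 = 567.97 kPa; surcharge term q·N_q = 27.492 × 1 = 27.492 kPa.
q_ult = 567.97 + 27.492 = 595.46 kPa.
q_net = 595.46 − 27.492 = 567.97 kPa.
q_all(net) = 567.97 / 3.5 = 162.28 kPa.

q_all(net) ≈ 160 kPa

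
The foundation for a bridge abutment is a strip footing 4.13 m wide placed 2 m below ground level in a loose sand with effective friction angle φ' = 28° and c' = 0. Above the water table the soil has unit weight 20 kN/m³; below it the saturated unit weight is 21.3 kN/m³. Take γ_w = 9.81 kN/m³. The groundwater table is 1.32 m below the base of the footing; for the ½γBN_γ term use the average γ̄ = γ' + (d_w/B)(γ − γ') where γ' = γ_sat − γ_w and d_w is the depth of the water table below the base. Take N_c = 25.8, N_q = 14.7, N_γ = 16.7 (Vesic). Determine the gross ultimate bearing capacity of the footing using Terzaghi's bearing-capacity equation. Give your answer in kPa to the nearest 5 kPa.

q_ult ≈ 1080 kPa

q = γ·D_f = 20 × 2 = 40 kPa.
γ' = 11.49 kN/m³; averaging over the depth B below the base, γ̄ = γ' + (d_w/B)(γ − γ') = 14.21 kN/m³.
q·N_q = 40 × 14.7 = 588 kPa
0.5·γ·B·N_γ = 0.5 × 14.21 × 4.13 × 16.7 = 490.04 kPa
q_ult = 588 + 490.04 = 1078 kPa.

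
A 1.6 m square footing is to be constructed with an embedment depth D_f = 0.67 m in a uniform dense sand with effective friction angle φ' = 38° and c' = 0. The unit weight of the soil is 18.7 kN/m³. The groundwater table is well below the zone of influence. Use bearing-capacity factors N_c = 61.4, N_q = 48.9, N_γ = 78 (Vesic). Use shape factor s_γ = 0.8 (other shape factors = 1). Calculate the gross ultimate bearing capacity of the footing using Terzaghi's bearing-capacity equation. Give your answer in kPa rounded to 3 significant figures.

q = γ·D_f = 18.7 × 0.67 = 12.529 kPa.
q·N_q = 12.529 × 48.9 = 612.67 kPa
0.5·γ·B·N_γ·s_γ = 0.5 × 18.7 × 1.6 × 78 × 0.8 = 933.5 kPa
q_ult = 612.67 + 933.5 = 1546.2 kPa.

q_ult ≈ 1550 kPa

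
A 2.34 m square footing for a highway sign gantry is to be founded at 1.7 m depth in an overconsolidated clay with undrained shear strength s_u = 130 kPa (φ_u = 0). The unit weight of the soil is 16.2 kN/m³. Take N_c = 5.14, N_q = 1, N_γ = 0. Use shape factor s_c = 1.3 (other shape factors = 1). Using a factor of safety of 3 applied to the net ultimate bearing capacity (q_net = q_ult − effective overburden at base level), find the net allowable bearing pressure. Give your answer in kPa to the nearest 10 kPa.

Overburden at base level: q = 16.2 × 1.7 = 27.54 kPa.
Cohesion term c·N_c·s_c = 130 × 5.14 × 1.3 = 868.66 kPa; surcharge term q·N_q = 27.54 × 1 = 27.54 kPa.
q_ult = 868.66 + 27.54 = 896.2 kPa.
Net ultimate: q_net = 896.2 − 27.54 = 868.66 kPa.
q_all(net) = 868.66 / 3 = 289.55 kPa.

q_all(net) ≈ 290 kPa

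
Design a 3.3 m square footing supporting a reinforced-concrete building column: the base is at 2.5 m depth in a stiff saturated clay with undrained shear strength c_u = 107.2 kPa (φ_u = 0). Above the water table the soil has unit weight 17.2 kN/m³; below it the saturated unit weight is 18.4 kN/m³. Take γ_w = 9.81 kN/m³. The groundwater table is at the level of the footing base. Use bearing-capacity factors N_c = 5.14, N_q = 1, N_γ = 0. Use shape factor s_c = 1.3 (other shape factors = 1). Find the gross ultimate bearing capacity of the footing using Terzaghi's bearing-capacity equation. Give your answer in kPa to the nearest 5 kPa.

q_ult ≈ 760 kPa

Overburden at base level: q = 17.2 × 2.5 = 43 kPa.
Cohesion term c·N_c·s_c = 107.2 × 5.14 × 1.3 = 716.31 kPa; surcharge term q·N_q = 43 × 1 = 43 kPa.
q_ult = 716.31 + 43 = 759.31 kPa.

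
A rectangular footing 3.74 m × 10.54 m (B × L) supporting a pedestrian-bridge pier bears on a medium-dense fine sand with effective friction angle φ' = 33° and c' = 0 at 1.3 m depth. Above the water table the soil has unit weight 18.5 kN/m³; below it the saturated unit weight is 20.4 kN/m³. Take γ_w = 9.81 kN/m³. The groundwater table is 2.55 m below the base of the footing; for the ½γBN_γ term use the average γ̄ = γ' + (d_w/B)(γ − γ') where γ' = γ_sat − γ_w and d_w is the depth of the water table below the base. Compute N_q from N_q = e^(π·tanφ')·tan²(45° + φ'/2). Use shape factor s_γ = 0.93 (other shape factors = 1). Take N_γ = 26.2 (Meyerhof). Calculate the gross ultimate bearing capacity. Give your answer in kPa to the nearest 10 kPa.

q_ult ≈ 1360 kPa

tan33° = 0.6494, so N_q = e^(π×0.6494)·tan²(61.5°) = 7.692 × 3.392 = 26.09.
q = γ·D_f = 18.5 × 1.3 = 24.05 kPa.
γ' = 10.59 kN/m³; averaging over the depth B below the base, γ̄ = γ' + (d_w/B)(γ − γ') = 15.983 kN/m³.
q·N_q = 24.05 × 26.092 = 627.51 kPa
0.5·γ·B·N_γ·s_γ = 0.5 × 15.983 × 3.74 × 26.2 × 0.93 = 728.26 kPa
q_ult = 627.51 + 728.26 = 1355.8 kPa.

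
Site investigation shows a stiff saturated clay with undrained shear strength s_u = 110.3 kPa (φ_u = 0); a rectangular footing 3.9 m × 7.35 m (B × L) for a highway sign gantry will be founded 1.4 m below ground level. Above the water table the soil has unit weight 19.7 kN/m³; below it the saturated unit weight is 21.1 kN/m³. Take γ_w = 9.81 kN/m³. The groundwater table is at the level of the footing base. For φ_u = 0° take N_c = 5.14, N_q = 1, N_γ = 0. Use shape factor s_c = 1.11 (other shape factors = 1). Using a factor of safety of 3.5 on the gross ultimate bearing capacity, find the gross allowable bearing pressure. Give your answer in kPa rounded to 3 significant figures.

q_all ≈ 188 kPa

Effective surcharge at the founding depth q = γ·D_f = 19.7 × 1.4 = 27.58 kPa.
q_ult = c·N_c·s_c + q·N_q
     = 110.3 × 5.14 × 1.11 + 27.58 × 1
     = 629.31 + 27.58 = 656.89 kPa.
q_all = 656.89 / 3.5 = 187.68 kPa.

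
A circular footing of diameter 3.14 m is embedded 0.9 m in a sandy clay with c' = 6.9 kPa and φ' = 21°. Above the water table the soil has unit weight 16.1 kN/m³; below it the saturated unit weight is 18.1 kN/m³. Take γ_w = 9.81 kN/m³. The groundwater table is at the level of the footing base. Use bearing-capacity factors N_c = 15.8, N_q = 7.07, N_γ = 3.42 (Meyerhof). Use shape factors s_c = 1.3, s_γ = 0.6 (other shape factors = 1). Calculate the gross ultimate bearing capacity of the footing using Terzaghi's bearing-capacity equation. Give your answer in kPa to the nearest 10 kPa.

q_ult ≈ 270 kPa

Effective surcharge at the founding depth q = γ·D_f = 16.1 × 0.9 = 14.49 kPa.
The water table coincides with the base, so in the self-weight term γ → γ' = 8.29 kN/m³.
q_ult = c·N_c·s_c + q·N_q + 0.5·γ·B·N_γ·s_γ
     = 6.9 × 15.8 × 1.3 + 14.49 × 7.07 + 0.5 × 8.29 × 3.14 × 3.42 × 0.6
     = 141.73 + 102.44 + 26.707 = 270.88 kPa.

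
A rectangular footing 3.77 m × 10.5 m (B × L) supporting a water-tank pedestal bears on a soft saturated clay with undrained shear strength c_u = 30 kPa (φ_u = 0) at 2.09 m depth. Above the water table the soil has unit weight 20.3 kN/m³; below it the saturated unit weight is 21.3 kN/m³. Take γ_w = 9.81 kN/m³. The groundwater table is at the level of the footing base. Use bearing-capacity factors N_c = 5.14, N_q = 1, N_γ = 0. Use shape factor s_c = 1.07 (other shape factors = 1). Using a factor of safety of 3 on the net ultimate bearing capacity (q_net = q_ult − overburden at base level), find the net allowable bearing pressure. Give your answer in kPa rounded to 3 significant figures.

q = γ·D_f = 20.3 × 2.09 = 42.427 kPa.
c·N_c·s_c = 30 × 5.14 × 1.07 = 164.99 kPa
q·N_q = 42.427 × 1 = 42.427 kPa
q_ult = 164.99 + 42.427 = 207.42 kPa.
q_net = 207.42 − 42.427 = 164.99 kPa.
q_all(net) = 164.99 / 3 = 54.998 kPa.

q_all(net) ≈ 55 kPa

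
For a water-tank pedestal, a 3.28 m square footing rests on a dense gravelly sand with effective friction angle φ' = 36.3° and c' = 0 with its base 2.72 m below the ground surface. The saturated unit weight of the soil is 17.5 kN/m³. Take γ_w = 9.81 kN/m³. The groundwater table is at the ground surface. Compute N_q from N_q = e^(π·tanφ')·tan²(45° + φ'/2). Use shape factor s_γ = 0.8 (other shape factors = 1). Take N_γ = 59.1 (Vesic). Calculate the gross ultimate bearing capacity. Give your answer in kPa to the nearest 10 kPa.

tan36.3° = 0.7346, so N_q = e^(π×0.7346)·tan²(63.15°) = 10.052 × 3.902 = 39.22.
Water table at ground surface, so effective unit weight γ' = 17.5 − 9.81 = 7.69 kN/m³ is used throughout; overburden q = 7.69 × 2.72 = 20.917 kPa; the same γ' applies in the ½γBN_γ term.
Surcharge term q·N_q = 20.917 × 39.222 = 820.41 kPa; self-weight term 0.5·γ·B·N_γ·s_γ = 0.5 × 7.69 × 3.28 × 59.1 × 0.8 = 596.28 kPa.
q_ult = 820.41 + 596.28 = 1416.7 kPa.

q_ult ≈ 1420 kPa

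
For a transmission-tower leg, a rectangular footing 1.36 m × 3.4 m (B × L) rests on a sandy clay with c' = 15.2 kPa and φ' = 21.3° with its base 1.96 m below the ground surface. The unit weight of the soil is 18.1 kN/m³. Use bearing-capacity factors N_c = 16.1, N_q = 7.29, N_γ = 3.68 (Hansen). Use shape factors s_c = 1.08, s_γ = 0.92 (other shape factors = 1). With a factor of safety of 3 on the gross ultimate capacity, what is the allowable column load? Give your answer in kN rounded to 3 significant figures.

Overburden at base level: q = 18.1 × 1.96 = 35.476 kPa.
Cohesion term c·N_c·s_c = 15.2 × 16.1 × 1.08 = 264.3 kPa; surcharge term q·N_q = 35.476 × 7.29 = 258.62 kPa; self-weight term 0.5·γ·B·N_γ·s_γ = 0.5 × 18.1 × 1.36 × 3.68 × 0.92 = 41.67 kPa.
q_ult = 264.3 + 258.62 + 41.67 = 564.59 kPa.
Gross allowable pressure q_all = 564.59 / 3 = 188.2 kPa.
Footing area = 4.624 m², so allowable column load = 188.2 × 4.624 = 870.22 kN.

P_all ≈ 870 kN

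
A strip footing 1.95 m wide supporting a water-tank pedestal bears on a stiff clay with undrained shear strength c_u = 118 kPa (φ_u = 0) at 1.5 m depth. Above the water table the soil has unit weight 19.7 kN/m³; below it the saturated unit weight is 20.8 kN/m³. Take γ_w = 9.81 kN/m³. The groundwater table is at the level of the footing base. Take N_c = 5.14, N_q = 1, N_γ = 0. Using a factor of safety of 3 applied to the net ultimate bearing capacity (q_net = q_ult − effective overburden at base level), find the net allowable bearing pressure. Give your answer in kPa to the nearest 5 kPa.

q_all(net) ≈ 200 kPa

Effective surcharge at the founding depth q = γ·D_f = 19.7 × 1.5 = 29.55 kPa.
q_ult = c·N_c + q·N_q
     = 118 × 5.14 + 29.55 × 1
     = 606.52 + 29.55 = 636.07 kPa.
Net ultimate: q_net = 636.07 − 29.55 = 606.52 kPa.
q_all(net) = 606.52 / 3 = 202.17 kPa.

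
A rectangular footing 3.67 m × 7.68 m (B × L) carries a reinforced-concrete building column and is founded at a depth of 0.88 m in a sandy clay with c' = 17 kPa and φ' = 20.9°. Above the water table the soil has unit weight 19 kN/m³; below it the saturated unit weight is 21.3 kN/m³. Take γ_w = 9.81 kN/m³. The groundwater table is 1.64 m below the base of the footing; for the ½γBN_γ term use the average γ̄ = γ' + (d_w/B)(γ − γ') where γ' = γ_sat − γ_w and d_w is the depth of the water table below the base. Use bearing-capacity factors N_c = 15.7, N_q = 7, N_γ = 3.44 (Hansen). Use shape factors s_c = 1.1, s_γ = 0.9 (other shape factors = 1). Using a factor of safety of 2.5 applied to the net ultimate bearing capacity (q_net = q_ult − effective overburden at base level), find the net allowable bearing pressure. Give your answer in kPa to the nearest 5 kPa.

q_all(net) ≈ 190 kPa

q = γ·D_f = 19 × 0.88 = 16.72 kPa.
γ' = 11.49 kN/m³; averaging over the depth B below the base, γ̄ = γ' + (d_w/B)(γ − γ') = 14.846 kN/m³.
c·N_c·s_c = 17 × 15.7 × 1.1 = 293.59 kPa
q·N_q = 16.72 × 7 = 117.04 kPa
0.5·γ·B·N_γ·s_γ = 0.5 × 14.846 × 3.67 × 3.44 × 0.9 = 84.342 kPa
q_ult = 293.59 + 117.04 + 84.342 = 494.97 kPa.
Net ultimate: q_net = 494.97 − 16.72 = 478.25 kPa.
q_all(net) = 478.25 / 2.5 = 191.3 kPa.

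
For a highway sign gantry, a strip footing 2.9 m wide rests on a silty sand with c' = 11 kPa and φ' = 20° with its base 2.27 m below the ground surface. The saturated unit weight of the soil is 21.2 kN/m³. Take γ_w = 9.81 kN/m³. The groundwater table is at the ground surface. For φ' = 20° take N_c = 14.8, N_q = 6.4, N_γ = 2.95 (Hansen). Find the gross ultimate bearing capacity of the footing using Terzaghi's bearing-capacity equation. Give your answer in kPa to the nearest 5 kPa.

Water table at ground surface, so effective unit weight γ' = 21.2 − 9.81 = 11.39 kN/m³ is used throughout; overburden q = 11.39 × 2.27 = 25.855 kPa; the same γ' applies in the ½γBN_γ term.
Cohesion term c·N_c = 11 × 14.8 = 162.8 kPa; surcharge term q·N_q = 25.855 × 6.4 = 165.47 kPa; self-weight term 0.5·γ·B·N_γ = 0.5 × 11.39 × 2.9 × 2.95 = 48.721 kPa.
q_ult = 162.8 + 165.47 + 48.721 = 376.99 kPa.

q_ult ≈ 375 kPa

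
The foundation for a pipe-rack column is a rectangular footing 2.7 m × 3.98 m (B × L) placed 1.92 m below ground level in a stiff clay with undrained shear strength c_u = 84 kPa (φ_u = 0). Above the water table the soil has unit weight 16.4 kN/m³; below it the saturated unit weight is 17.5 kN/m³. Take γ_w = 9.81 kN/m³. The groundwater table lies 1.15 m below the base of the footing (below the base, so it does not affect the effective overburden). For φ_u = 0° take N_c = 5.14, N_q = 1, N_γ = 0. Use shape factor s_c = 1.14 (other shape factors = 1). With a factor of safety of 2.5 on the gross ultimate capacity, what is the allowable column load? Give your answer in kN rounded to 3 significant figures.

Effective surcharge at the founding depth q = γ·D_f = 16.4 × 1.92 = 31.488 kPa.
q_ult = c·N_c·s_c + q·N_q
     = 84 × 5.14 × 1.14 + 31.488 × 1
     = 492.21 + 31.488 = 523.69 kPa.
Gross allowable pressure q_all = 523.69 / 2.5 = 209.48 kPa.
Footing area = 10.746 m², so allowable column load = 209.48 × 10.746 = 2251 kN.

P_all ≈ 2250 kN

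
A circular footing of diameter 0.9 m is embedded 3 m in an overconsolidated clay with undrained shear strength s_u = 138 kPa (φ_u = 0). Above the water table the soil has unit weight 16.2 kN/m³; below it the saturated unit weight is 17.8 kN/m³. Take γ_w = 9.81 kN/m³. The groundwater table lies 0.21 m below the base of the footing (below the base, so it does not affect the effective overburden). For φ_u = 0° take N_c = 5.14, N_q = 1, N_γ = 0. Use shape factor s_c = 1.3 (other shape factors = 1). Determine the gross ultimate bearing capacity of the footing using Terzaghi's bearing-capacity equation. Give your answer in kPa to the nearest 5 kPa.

q = γ·D_f = 16.2 × 3 = 48.6 kPa.
c·N_c·s_c = 138 × 5.14 × 1.3 = 922.12 kPa
q·N_q = 48.6 × 1 = 48.6 kPa
q_ult = 922.12 + 48.6 = 970.72 kPa.

q_ult ≈ 970 kPa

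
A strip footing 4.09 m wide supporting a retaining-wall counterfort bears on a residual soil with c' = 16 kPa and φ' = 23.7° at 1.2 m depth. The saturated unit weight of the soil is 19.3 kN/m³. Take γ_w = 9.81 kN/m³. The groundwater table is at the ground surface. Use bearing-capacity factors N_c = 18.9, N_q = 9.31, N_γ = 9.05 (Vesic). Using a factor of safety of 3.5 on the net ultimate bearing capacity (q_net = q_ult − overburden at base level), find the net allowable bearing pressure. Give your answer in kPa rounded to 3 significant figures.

q_all(net) ≈ 164 kPa

Water table at ground surface, so effective unit weight γ' = 19.3 − 9.81 = 9.49 kN/m³ is used throughout; overburden q = 9.49 × 1.2 = 11.388 kPa; the same γ' applies in the ½γBN_γ term.
Cohesion term c·N_c = 16 × 18.9 = 302.4 kPa; surcharge term q·N_q = 11.388 × 9.31 = 106.02 kPa; self-weight term 0.5·γ·B·N_γ = 0.5 × 9.49 × 4.09 × 9.05 = 175.63 kPa.
q_ult = 302.4 + 106.02 + 175.63 = 584.06 kPa.
q_net = 584.06 − 11.388 = 572.67 kPa.
q_all(net) = 572.67 / 3.5 = 163.62 kPa.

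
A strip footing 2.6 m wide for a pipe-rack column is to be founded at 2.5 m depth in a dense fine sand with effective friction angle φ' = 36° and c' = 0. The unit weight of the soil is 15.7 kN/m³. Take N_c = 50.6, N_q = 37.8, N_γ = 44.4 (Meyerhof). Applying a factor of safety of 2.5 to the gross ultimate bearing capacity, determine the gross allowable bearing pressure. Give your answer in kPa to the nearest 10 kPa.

q_all ≈ 960 kPa

Effective surcharge at the founding depth q = γ·D_f = 15.7 × 2.5 = 39.25 kPa.
q_ult = q·N_q + 0.5·γ·B·N_γ
     = 39.25 × 37.8 + 0.5 × 15.7 × 2.6 × 44.4
     = 1483.6 + 906.2 = 2389.9 kPa.
q_all = q_ult / FS = 2389.9 / 2.5 = 955.94 kPa.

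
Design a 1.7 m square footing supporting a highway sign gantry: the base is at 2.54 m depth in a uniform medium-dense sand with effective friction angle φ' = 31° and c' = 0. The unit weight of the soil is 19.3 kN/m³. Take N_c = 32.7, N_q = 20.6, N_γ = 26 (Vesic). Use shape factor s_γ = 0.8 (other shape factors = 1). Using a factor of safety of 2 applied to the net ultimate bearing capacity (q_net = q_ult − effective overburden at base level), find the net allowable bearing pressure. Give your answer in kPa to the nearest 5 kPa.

Overburden at base level: q = 19.3 × 2.54 = 49.022 kPa.
Surcharge term q·N_q = 49.022 × 20.6 = 1009.9 kPa; self-weight term 0.5·γ·B·N_γ·s_γ = 0.5 × 19.3 × 1.7 × 26 × 0.8 = 341.22 kPa.
q_ult = 1009.9 + 341.22 = 1351.1 kPa.
Net ultimate: q_net = 1351.1 − 49.022 = 1302.1 kPa.
q_all(net) = 1302.1 / 2 = 651.03 kPa.

q_all(net) ≈ 650 kPa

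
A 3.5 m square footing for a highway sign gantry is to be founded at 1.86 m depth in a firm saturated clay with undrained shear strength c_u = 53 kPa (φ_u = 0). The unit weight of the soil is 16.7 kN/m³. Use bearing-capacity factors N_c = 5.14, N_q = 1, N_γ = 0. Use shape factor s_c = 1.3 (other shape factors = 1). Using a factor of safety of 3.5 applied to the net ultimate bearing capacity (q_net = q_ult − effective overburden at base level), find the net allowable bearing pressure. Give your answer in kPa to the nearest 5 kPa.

q = γ·D_f = 16.7 × 1.86 = 31.062 kPa.
c·N_c·s_c = 53 × 5.14 × 1.3 = 354.15 kPa
q·N_q = 31.062 × 1 = 31.062 kPa
q_ult = 354.15 + 31.062 = 385.21 kPa.
Net ultimate: q_net = 385.21 − 31.062 = 354.15 kPa.
q_all(net) = 354.15 / 3.5 = 101.18 kPa.

q_all(net) ≈ 100 kPa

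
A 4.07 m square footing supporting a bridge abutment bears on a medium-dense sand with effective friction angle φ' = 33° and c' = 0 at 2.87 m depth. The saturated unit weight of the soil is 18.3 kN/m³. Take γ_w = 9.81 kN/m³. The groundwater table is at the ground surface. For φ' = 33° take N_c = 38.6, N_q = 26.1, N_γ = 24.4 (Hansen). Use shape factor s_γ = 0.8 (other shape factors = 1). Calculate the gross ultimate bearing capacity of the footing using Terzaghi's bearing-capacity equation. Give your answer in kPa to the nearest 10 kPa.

Water table at ground surface, so effective unit weight γ' = 18.3 − 9.81 = 8.49 kN/m³ is used throughout; overburden q = 8.49 × 2.87 = 24.366 kPa; the same γ' applies in the ½γBN_γ term.
Surcharge term q·N_q = 24.366 × 26.1 = 635.96 kPa; self-weight term 0.5·γ·B·N_γ·s_γ = 0.5 × 8.49 × 4.07 × 24.4 × 0.8 = 337.25 kPa.
q_ult = 635.96 + 337.25 = 973.21 kPa.

q_ult ≈ 970 kPa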